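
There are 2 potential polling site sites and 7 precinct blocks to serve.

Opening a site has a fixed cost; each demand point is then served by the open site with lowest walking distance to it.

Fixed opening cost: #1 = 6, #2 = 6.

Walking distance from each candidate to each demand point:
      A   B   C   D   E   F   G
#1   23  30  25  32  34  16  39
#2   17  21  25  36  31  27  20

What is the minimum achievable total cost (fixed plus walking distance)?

174

Open {#1, #2}: assign each demand point to its cheapest open site.
  A→#2 17, B→#2 21, C→#1 25, D→#1 32, E→#2 31, F→#1 16, G→#2 20
  walking distance 162, fixed 12 → total 174.
Compare {#2}: walking distance 177 + fixed 6 = 183.
Compare {#1}: walking distance 199 + fixed 6 = 205.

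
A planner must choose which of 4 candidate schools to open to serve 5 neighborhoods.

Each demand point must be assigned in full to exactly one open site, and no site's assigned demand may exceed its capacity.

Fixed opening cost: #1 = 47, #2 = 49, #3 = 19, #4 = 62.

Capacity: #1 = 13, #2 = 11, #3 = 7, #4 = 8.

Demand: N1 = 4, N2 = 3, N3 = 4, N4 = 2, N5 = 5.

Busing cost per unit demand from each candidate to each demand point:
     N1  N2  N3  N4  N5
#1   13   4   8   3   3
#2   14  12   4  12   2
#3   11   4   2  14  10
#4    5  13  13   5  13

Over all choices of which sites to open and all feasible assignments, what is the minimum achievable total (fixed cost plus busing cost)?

159

Open {#1, #3}; cheapest assignment that respects the capacities:
  #1 (cap 13, load 11): N1, N4, N5 — cost 4×13 + 2×3 + 5×3 = 73
  #3 (cap 7, load 7): N2, N3 — cost 3×4 + 4×2 = 20
  Shipping 93, fixed 66 → total 159.
  Any other capacity-feasible assignment to {#1, #3} ships for at least 93.
Compare {#2, #3}: its best feasible assignment gives total 174.
Compare {#1, #3, #4}: its best feasible assignment gives total 189.
Every other set of open sites that can feasibly serve all demand totals ≥ 174 even under its best assignment. Minimum: 159.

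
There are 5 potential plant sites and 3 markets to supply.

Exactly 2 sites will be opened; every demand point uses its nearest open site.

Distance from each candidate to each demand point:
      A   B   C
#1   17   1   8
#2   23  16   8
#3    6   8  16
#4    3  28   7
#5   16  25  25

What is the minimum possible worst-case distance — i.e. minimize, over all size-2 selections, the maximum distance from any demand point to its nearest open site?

Open {#1, #4}.
  Farthest demand point is C at distance 7 (to #4); all others are ≤ 7.
With {#1, #3} the worst case is 8.
With {#2, #3} the worst case is 8.
No size-2 selection achieves below 7.

7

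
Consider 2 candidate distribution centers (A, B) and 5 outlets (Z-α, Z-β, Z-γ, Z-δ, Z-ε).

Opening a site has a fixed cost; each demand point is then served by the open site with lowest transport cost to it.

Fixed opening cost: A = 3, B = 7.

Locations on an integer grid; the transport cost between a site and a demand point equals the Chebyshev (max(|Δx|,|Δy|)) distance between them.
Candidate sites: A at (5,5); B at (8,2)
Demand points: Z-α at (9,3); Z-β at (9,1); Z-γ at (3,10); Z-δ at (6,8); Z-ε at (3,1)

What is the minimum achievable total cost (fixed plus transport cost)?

23

Open {A}: assign each demand point to its cheapest open site.
  Z-α→A 4, Z-β→A 4, Z-γ→A 5, Z-δ→A 3, Z-ε→A 4
  transport cost 20, fixed 3 → total 23.
Compare {A, B}: transport cost 14 + fixed 10 = 24.
Compare {B}: transport cost 21 + fixed 7 = 28.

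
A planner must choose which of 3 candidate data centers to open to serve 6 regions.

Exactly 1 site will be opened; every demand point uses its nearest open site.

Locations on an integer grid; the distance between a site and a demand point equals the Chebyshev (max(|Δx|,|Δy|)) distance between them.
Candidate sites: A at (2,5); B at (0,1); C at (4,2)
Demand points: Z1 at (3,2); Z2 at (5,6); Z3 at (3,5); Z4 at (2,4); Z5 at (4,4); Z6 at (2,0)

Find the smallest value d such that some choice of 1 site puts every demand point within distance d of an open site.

Open {C}.
  Farthest demand point is Z2 at distance 4 (to C); all others are ≤ 4.
With {A} the worst case is 5.
With {B} the worst case is 5.
No size-1 selection achieves below 4.

4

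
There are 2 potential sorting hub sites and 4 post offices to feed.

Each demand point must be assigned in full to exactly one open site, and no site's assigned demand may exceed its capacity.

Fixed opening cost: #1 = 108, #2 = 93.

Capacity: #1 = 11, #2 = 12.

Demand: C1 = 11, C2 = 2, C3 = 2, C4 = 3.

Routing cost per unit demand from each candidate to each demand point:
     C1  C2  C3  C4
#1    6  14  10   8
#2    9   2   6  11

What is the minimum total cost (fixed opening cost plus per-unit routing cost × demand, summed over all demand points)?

Open {#1, #2}; cheapest assignment that respects the capacities:
  #1 (cap 11, load 11): C1 — cost 11×6 = 66
  #2 (cap 12, load 7): C2, C3, C4 — cost 2×2 + 2×6 + 3×11 = 49
  Shipping 115, fixed 201 → total 316.
  Any other capacity-feasible assignment to {#1, #2} ships for at least 115.
Total demand is 18 and no other set of sites has combined capacity ≥ 18, so {#1, #2} is the only feasible choice of open sites. Minimum: 316.

316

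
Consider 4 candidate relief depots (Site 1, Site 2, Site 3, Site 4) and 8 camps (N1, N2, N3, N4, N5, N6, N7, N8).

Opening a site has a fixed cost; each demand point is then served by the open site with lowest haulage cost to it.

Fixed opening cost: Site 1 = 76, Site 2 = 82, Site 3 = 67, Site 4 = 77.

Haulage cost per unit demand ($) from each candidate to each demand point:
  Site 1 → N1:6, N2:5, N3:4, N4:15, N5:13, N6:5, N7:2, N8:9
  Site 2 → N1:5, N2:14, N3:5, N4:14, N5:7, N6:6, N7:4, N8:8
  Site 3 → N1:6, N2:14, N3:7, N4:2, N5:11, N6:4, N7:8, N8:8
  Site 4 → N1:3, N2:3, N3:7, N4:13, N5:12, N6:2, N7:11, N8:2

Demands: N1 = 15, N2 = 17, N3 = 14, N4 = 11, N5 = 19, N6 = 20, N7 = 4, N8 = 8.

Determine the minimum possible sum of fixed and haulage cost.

Open {Site 2, Site 3, Site 4}: assign each demand point to its cheapest open site.
  N1→Site 4 15×3=45, N2→Site 4 17×3=51, N3→Site 2 14×5=70, N4→Site 3 11×2=22, N5→Site 2 19×7=133, N6→Site 4 20×2=40, N7→Site 2 4×4=16, N8→Site 4 8×2=16
  haulage cost 393, fixed 226 → total 619.
Compare {Site 3, Site 4}: haulage cost 513 + fixed 144 = 657.
Compare {Site 1, Site 3, Site 4}: haulage cost 447 + fixed 220 = 667.
Compare {Site 2, Site 4}: haulage cost 514 + fixed 159 = 673.
All other subsets cost ≥ 657. Minimum total cost: 619.

619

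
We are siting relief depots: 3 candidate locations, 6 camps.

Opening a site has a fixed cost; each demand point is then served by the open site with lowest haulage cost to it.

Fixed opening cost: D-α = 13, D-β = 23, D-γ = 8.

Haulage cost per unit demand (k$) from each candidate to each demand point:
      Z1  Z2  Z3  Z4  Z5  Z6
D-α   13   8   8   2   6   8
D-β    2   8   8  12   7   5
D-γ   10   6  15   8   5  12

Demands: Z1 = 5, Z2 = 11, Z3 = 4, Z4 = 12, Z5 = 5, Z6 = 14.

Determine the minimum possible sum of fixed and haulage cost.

Open {D-α, D-β, D-γ}: assign each demand point to its cheapest open site.
  Z1→D-β 5×2=10, Z2→D-γ 11×6=66, Z3→D-α 4×8=32, Z4→D-α 12×2=24, Z5→D-γ 5×5=25, Z6→D-β 14×5=70
  haulage cost 227, fixed 44 → total 271.
Compare {D-α, D-β}: haulage cost 254 + fixed 36 = 290.
Compare {D-α, D-γ}: haulage cost 309 + fixed 21 = 330.
Compare {D-β, D-γ}: haulage cost 299 + fixed 31 = 330.
All other subsets cost ≥ 290. Minimum total cost: 271.

271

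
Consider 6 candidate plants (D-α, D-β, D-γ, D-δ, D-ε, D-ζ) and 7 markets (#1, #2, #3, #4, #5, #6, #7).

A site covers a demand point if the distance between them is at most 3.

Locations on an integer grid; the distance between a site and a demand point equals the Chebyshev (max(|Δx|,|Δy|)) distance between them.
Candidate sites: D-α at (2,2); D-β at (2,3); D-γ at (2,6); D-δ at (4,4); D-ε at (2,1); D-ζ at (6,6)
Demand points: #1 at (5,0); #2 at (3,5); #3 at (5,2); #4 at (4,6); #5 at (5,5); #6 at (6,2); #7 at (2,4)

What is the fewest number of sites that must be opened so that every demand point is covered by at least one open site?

2

Coverage sets (demand points within 3 of each site):
  D-α: {#1, #2, #3, #5, #7}
  D-β: {#1, #2, #3, #4, #5, #7}
  D-γ: {#2, #4, #5, #7}
  D-δ: {#2, #3, #4, #5, #6, #7}
  D-ε: {#1, #3, #7}
  D-ζ: {#2, #4, #5}
No single site covers all 7 demand points.
But {D-α, D-δ} covers everything, so the minimum is 2.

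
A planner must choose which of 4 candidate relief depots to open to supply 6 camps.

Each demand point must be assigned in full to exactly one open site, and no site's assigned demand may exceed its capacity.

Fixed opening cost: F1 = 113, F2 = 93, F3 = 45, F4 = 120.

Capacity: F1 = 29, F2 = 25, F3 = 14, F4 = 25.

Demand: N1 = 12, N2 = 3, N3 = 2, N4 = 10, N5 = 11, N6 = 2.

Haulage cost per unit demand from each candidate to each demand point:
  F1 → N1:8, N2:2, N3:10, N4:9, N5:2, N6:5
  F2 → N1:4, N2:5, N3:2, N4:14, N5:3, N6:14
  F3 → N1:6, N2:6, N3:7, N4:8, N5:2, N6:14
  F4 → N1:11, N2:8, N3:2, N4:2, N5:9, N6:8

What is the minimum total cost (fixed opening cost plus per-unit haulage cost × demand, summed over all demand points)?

Open {F2, F4}; cheapest assignment that respects the capacities:
  F2 (cap 25, load 25): N1, N3, N5 — cost 12×4 + 2×2 + 11×3 = 85
  F4 (cap 25, load 15): N2, N4, N6 — cost 3×8 + 10×2 + 2×8 = 60
  Shipping 145, fixed 213 → total 358.
  Any other capacity-feasible assignment to {F2, F4} ships for at least 145.
Compare {F1, F3}: its best feasible assignment gives total 372.
Compare {F2, F3, F4}: its best feasible assignment gives total 383.
Every other set of open sites that can feasibly serve all demand totals ≥ 372 even under its best assignment. Minimum: 358.

358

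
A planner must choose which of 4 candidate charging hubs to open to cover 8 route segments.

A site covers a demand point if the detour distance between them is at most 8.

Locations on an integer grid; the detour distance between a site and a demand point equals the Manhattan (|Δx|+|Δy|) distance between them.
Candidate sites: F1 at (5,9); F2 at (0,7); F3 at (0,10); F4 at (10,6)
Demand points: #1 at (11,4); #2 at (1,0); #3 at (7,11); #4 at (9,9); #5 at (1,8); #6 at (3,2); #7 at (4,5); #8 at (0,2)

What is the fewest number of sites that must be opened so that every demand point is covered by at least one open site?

2

Coverage sets (demand points within 8 of each site):
  F1: {#3, #4, #5, #7}
  F2: {#2, #5, #6, #7, #8}
  F3: {#3, #5, #8}
  F4: {#1, #3, #4, #7}
No single site covers all 8 demand points.
But {F2, F4} covers everything, so the minimum is 2.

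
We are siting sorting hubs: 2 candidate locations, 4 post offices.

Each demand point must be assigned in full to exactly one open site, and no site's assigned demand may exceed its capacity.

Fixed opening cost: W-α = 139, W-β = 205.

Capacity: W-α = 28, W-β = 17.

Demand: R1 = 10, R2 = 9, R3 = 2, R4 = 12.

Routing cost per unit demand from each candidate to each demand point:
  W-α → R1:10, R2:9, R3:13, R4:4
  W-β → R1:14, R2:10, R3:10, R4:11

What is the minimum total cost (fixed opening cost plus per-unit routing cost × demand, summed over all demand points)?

602

Open {W-α, W-β}; cheapest assignment that respects the capacities:
  W-α (cap 28, load 22): R1, R4 — cost 10×10 + 12×4 = 148
  W-β (cap 17, load 11): R2, R3 — cost 9×10 + 2×10 = 110
  Shipping 258, fixed 344 → total 602.
  Any other capacity-feasible assignment to {W-α, W-β} ships for at least 258.
Total demand is 33 and no other set of sites has combined capacity ≥ 33, so {W-α, W-β} is the only feasible choice of open sites. Minimum: 602.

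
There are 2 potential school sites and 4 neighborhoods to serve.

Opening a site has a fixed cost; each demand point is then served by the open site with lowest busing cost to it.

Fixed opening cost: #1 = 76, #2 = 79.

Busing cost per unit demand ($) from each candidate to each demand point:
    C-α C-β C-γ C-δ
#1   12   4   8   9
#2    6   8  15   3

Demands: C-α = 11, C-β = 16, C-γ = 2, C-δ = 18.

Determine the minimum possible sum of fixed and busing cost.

355

Open {#1, #2}: assign each demand point to its cheapest open site.
  C-α→#2 11×6=66, C-β→#1 16×4=64, C-γ→#1 2×8=16, C-δ→#2 18×3=54
  busing cost 200, fixed 155 → total 355.
Compare {#2}: busing cost 278 + fixed 79 = 357.
Compare {#1}: busing cost 374 + fixed 76 = 450.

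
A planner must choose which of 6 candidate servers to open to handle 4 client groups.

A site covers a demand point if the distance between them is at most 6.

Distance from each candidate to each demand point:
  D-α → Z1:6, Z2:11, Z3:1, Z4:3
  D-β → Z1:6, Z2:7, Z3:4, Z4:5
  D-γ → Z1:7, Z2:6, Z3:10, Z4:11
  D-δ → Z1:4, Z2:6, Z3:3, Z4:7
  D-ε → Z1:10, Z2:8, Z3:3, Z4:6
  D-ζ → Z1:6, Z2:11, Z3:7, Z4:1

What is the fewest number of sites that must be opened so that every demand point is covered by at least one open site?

Coverage sets (demand points within 6 of each site):
  D-α: {Z1, Z3, Z4}
  D-β: {Z1, Z3, Z4}
  D-γ: {Z2}
  D-δ: {Z1, Z2, Z3}
  D-ε: {Z3, Z4}
  D-ζ: {Z1, Z4}
No single site covers all 4 demand points.
But {D-α, D-γ} covers everything, so the minimum is 2.

2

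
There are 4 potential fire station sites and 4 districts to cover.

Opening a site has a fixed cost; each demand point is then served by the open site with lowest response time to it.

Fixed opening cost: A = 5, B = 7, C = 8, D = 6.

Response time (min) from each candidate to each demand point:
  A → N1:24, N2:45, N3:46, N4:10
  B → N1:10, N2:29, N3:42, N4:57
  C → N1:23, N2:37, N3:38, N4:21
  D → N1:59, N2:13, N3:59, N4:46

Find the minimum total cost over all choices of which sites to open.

93

Open {A, B, D}: assign each demand point to its cheapest open site.
  N1→B 10, N2→D 13, N3→B 42, N4→A 10
  response time 75, fixed 18 → total 93.
Compare {A, B, C, D}: response time 71 + fixed 26 = 97.
Compare {A, B}: response time 91 + fixed 12 = 103.
Compare {A, C, D}: response time 84 + fixed 19 = 103.
All other subsets cost ≥ 97. Minimum total cost: 93.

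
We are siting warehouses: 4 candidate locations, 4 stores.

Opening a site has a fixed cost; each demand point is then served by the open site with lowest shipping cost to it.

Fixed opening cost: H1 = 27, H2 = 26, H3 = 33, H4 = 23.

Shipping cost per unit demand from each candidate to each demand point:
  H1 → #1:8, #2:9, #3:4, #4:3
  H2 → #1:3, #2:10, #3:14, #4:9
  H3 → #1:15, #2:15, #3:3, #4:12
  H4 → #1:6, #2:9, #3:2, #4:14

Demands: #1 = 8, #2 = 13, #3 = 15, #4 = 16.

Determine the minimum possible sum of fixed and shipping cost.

293

Open {H1, H4}: assign each demand point to its cheapest open site.
  #1→H4 8×6=48, #2→H1 13×9=117, #3→H4 15×2=30, #4→H1 16×3=48
  shipping cost 243, fixed 50 → total 293.
Compare {H1, H2, H4}: shipping cost 219 + fixed 76 = 295.
Compare {H1, H2}: shipping cost 249 + fixed 53 = 302.
Compare {H1}: shipping cost 289 + fixed 27 = 316.
All other subsets cost ≥ 295. Minimum total cost: 293.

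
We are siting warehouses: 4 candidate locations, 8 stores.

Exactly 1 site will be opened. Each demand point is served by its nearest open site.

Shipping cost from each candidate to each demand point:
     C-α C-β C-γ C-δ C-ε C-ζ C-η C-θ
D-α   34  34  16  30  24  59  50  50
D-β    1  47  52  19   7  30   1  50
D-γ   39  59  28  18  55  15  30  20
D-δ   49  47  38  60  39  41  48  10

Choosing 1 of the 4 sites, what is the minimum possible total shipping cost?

207

Open {D-β}.
  C-α→D-β 1, C-β→D-β 47, C-γ→D-β 52, C-δ→D-β 19, C-ε→D-β 7, C-ζ→D-β 30, C-η→D-β 1, C-θ→D-β 50  ⇒ total 207.
Compare {D-γ}: total 264.
Compare {D-α}: total 297.
No size-1 selection does better; minimum is 207.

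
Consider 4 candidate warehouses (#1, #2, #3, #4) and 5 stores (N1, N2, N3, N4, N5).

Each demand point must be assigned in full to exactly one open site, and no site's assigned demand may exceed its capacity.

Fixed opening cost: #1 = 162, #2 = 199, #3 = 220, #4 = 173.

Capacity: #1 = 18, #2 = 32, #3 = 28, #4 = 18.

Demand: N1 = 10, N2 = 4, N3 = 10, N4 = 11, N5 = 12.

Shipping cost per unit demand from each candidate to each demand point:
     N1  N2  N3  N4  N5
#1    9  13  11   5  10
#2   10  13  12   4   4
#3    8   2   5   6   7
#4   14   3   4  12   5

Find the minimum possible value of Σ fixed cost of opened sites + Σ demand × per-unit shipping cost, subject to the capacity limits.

Open {#2, #3}; cheapest assignment that respects the capacities:
  #2 (cap 32, load 23): N4, N5 — cost 11×4 + 12×4 = 92
  #3 (cap 28, load 24): N1, N2, N3 — cost 10×8 + 4×2 + 10×5 = 138
  Shipping 230, fixed 419 → total 649.
  Any other capacity-feasible assignment to {#2, #3} ships for at least 230.
Compare {#2, #4}: its best feasible assignment gives total 708.
Compare {#1, #2}: its best feasible assignment gives total 736.
Every other set of open sites that can feasibly serve all demand totals ≥ 708 even under its best assignment. Minimum: 649.

649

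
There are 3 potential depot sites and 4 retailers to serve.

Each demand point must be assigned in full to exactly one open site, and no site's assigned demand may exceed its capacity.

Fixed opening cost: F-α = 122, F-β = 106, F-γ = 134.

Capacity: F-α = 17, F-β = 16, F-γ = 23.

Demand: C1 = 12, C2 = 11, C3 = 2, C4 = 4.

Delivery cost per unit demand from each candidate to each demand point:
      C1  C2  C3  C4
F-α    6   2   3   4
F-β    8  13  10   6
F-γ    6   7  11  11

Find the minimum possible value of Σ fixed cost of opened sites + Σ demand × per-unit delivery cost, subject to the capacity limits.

368

Open {F-α, F-β}; cheapest assignment that respects the capacities:
  F-α (cap 17, load 17): C2, C3, C4 — cost 11×2 + 2×3 + 4×4 = 44
  F-β (cap 16, load 12): C1 — cost 12×8 = 96
  Shipping 140, fixed 228 → total 368.
  Any other capacity-feasible assignment to {F-α, F-β} ships for at least 140.
Compare {F-α, F-γ}: its best feasible assignment gives total 372.
Compare {F-β, F-γ}: its best feasible assignment gives total 433.
Every other set of open sites that can feasibly serve all demand totals ≥ 372 even under its best assignment. Minimum: 368.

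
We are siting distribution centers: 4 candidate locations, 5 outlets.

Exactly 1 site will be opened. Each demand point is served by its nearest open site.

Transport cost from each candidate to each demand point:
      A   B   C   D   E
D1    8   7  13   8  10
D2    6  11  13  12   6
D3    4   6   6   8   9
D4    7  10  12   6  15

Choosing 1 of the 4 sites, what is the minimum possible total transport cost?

Open {D3}.
  A→D3 4, B→D3 6, C→D3 6, D→D3 8, E→D3 9  ⇒ total 33.
Compare {D1}: total 46.
Compare {D2}: total 48.
No size-1 selection does better; minimum is 33.

33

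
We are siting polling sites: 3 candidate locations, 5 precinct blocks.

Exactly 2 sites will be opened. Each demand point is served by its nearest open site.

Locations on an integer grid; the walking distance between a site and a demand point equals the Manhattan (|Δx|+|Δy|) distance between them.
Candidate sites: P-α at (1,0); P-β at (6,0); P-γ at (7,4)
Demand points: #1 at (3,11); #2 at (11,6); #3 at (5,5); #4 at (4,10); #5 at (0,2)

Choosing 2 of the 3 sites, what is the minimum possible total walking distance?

32

Open {P-α, P-γ}.
  #1→P-γ 11, #2→P-γ 6, #3→P-γ 3, #4→P-γ 9, #5→P-α 3  ⇒ total 32.
Compare {P-β, P-γ}: total 37.
Compare {P-α, P-β}: total 45.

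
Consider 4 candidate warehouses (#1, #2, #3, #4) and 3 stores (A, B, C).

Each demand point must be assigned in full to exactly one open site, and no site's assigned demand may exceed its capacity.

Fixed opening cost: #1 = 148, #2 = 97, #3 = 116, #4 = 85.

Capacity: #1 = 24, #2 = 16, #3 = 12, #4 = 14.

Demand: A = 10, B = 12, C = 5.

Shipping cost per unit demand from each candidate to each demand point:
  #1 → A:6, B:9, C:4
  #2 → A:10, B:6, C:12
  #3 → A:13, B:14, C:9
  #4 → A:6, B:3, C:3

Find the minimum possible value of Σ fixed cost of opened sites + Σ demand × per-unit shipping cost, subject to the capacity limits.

349

Open {#1, #4}; cheapest assignment that respects the capacities:
  #1 (cap 24, load 15): A, C — cost 10×6 + 5×4 = 80
  #4 (cap 14, load 12): B — cost 12×3 = 36
  Shipping 116, fixed 233 → total 349.
  Any other capacity-feasible assignment to {#1, #4} ships for at least 116.
Compare {#2, #4}: its best feasible assignment gives total 378.
Compare {#1, #2}: its best feasible assignment gives total 397.
Every other set of open sites that can feasibly serve all demand totals ≥ 378 even under its best assignment. Minimum: 349.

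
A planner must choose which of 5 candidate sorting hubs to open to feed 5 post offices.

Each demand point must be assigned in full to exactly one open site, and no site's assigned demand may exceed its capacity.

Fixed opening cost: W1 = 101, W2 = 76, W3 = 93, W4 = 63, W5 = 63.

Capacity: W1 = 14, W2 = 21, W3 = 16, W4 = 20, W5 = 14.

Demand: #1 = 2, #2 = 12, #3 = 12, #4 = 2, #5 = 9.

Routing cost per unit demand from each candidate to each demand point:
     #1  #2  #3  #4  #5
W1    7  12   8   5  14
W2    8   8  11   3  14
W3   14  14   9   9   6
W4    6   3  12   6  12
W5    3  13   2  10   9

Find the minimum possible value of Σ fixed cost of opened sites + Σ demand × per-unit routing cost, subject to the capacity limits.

351

Open {W3, W4, W5}; cheapest assignment that respects the capacities:
  W3 (cap 16, load 9): #5 — cost 9×6 = 54
  W4 (cap 20, load 14): #2, #4 — cost 12×3 + 2×6 = 48
  W5 (cap 14, load 14): #1, #3 — cost 2×3 + 12×2 = 30
  Shipping 132, fixed 219 → total 351.
  Any other capacity-feasible assignment to {W3, W4, W5} ships for at least 132.
Compare {W2, W4, W5}: its best feasible assignment gives total 400.
Compare {W2, W3, W5}: its best feasible assignment gives total 418.
Every other set of open sites that can feasibly serve all demand totals ≥ 400 even under its best assignment. Minimum: 351.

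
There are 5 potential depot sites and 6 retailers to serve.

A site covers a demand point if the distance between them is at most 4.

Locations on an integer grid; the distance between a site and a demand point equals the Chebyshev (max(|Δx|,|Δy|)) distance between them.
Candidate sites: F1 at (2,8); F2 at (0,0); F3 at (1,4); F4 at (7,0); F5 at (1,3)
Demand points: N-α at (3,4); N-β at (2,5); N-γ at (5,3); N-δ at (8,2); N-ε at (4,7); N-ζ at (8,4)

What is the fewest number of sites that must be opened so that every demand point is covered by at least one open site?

2

Coverage sets (demand points within 4 of each site):
  F1: {N-α, N-β, N-ε}
  F2: {N-α}
  F3: {N-α, N-β, N-γ, N-ε}
  F4: {N-α, N-γ, N-δ, N-ζ}
  F5: {N-α, N-β, N-γ, N-ε}
No single site covers all 6 demand points.
But {F1, F4} covers everything, so the minimum is 2.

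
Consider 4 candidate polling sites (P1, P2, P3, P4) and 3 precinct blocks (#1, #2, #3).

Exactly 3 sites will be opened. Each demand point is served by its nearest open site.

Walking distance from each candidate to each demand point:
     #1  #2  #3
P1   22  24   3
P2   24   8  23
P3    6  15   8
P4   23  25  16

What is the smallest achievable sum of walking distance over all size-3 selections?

Open {P1, P2, P3}.
  #1→P3 6, #2→P2 8, #3→P1 3  ⇒ total 17.
Compare {P2, P3, P4}: total 22.
Compare {P1, P3, P4}: total 24.
No size-3 selection does better; minimum is 17.

17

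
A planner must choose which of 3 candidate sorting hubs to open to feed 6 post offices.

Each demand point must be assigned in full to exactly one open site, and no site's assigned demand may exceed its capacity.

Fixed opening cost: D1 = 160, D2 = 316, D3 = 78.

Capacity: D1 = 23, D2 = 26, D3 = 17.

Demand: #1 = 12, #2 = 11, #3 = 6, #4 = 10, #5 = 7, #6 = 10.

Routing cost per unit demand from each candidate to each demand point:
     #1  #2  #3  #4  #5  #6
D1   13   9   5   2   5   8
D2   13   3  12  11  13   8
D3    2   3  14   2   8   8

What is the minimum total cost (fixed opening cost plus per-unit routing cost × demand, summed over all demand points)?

776

Open {D1, D2, D3}; cheapest assignment that respects the capacities:
  D1 (cap 23, load 23): #3, #4, #5 — cost 6×5 + 10×2 + 7×5 = 85
  D2 (cap 26, load 21): #2, #6 — cost 11×3 + 10×8 = 113
  D3 (cap 17, load 12): #1 — cost 12×2 = 24
  Shipping 222, fixed 554 → total 776.
  Any other capacity-feasible assignment to {D1, D2, D3} ships for at least 222.
Total demand is 56 and no other set of sites has combined capacity ≥ 56, so {D1, D2, D3} is the only feasible choice of open sites. Minimum: 776.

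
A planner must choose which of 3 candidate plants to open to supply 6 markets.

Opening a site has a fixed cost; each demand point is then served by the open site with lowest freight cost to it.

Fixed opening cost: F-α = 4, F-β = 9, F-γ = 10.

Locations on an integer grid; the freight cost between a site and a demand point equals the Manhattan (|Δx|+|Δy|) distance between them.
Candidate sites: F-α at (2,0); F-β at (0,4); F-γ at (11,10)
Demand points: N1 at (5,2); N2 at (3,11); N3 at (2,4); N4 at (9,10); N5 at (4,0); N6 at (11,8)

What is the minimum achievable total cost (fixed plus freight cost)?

38

Open {F-α, F-γ}: assign each demand point to its cheapest open site.
  N1→F-α 5, N2→F-γ 9, N3→F-α 4, N4→F-γ 2, N5→F-α 2, N6→F-γ 2
  freight cost 24, fixed 14 → total 38.
Compare {F-α, F-β, F-γ}: freight cost 22 + fixed 23 = 45.
Compare {F-β, F-γ}: freight cost 30 + fixed 19 = 49.
Compare {F-α}: freight cost 57 + fixed 4 = 61.
All other subsets cost ≥ 45. Minimum total cost: 38.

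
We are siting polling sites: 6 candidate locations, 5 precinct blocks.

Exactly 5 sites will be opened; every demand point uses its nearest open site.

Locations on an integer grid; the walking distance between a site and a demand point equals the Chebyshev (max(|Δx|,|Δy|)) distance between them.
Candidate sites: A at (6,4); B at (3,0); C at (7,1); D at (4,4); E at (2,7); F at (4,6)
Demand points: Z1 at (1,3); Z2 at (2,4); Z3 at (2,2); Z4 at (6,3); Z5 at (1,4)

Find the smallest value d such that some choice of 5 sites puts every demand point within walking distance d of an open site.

3

Open {A, B, C, D, E}.
  Farthest demand point is Z1 at walking distance 3 (to B); all others are ≤ 3.
With {A, B, C, D, F} the worst case is 3.
With {A, B, C, E, F} the worst case is 3.
No size-5 selection achieves below 3.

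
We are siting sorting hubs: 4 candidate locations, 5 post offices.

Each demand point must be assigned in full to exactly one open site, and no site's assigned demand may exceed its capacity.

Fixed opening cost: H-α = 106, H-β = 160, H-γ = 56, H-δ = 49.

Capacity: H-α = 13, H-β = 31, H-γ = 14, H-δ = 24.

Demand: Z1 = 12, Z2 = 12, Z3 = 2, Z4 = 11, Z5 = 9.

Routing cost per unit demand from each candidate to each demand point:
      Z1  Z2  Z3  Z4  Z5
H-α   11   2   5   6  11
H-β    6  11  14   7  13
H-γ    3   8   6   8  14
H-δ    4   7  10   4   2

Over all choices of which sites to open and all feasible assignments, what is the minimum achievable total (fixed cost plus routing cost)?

Open {H-α, H-γ, H-δ}; cheapest assignment that respects the capacities:
  H-α (cap 13, load 12): Z2 — cost 12×2 = 24
  H-γ (cap 14, load 14): Z1, Z3 — cost 12×3 + 2×6 = 48
  H-δ (cap 24, load 20): Z4, Z5 — cost 11×4 + 9×2 = 62
  Shipping 134, fixed 211 → total 345.
  Any other capacity-feasible assignment to {H-α, H-γ, H-δ} ships for at least 134.
Compare {H-β, H-δ}: its best feasible assignment gives total 480.
Compare {H-β, H-γ, H-δ}: its best feasible assignment gives total 492.
Every other set of open sites that can feasibly serve all demand totals ≥ 480 even under its best assignment. Minimum: 345.

345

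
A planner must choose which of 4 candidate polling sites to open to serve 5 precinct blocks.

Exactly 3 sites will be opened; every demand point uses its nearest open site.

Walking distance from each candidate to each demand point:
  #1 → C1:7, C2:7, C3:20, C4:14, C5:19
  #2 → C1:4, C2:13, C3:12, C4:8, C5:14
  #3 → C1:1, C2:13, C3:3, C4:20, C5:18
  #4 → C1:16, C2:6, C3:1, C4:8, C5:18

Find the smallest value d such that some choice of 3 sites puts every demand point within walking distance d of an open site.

Open {#1, #2, #3}.
  Farthest demand point is C5 at walking distance 14 (to #2); all others are ≤ 14.
With {#1, #2, #4} the worst case is 14.
With {#2, #3, #4} the worst case is 14.
No size-3 selection achieves below 14.

14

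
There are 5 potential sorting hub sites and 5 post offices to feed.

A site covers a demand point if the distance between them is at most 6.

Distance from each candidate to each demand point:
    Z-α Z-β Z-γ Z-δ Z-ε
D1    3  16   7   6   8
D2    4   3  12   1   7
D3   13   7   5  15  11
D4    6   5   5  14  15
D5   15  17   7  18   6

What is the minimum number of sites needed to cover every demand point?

3

Coverage sets (demand points within 6 of each site):
  D1: {Z-α, Z-δ}
  D2: {Z-α, Z-β, Z-δ}
  D3: {Z-γ}
  D4: {Z-α, Z-β, Z-γ}
  D5: {Z-ε}
No 2 sites suffice: every size-2 union leaves at least one demand point uncovered.
But {D1, D4, D5} covers everything, so the minimum is 3.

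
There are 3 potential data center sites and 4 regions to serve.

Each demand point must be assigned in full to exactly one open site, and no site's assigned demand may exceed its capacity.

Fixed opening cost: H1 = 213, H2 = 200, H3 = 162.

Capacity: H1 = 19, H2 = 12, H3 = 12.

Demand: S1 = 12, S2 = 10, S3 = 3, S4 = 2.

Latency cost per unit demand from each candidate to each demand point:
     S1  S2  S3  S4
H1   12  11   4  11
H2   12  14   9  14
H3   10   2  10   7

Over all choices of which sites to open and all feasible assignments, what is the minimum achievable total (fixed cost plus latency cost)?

Open {H1, H3}; cheapest assignment that respects the capacities:
  H1 (cap 19, load 15): S1, S3 — cost 12×12 + 3×4 = 156
  H3 (cap 12, load 12): S2, S4 — cost 10×2 + 2×7 = 34
  Shipping 190, fixed 375 → total 565.
  Any other capacity-feasible assignment to {H1, H3} ships for at least 190.
Compare {H1, H2}: its best feasible assignment gives total 701.
Compare {H1, H2, H3}: its best feasible assignment gives total 765.
Every other set of open sites that can feasibly serve all demand totals ≥ 701 even under its best assignment. Minimum: 565.

565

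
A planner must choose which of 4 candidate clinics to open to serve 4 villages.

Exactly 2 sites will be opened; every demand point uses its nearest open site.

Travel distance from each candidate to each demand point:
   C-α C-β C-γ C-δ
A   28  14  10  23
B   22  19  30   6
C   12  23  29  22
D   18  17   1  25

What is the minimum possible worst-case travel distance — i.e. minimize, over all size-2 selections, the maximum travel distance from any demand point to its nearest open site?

18

Open {B, D}.
  Farthest demand point is C-α at travel distance 18 (to D); all others are ≤ 18.
With {A, B} the worst case is 22.
With {A, C} the worst case is 22.
No size-2 selection achieves below 18.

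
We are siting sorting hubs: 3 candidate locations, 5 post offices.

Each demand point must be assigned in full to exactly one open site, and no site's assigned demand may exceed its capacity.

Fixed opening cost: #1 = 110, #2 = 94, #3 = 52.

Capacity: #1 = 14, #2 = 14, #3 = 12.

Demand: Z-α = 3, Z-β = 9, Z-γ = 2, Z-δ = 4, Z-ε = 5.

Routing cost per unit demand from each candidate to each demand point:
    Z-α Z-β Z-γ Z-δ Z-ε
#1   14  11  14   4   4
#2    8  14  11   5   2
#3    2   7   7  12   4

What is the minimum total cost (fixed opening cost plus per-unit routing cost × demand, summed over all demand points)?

Open {#2, #3}; cheapest assignment that respects the capacities:
  #2 (cap 14, load 11): Z-γ, Z-δ, Z-ε — cost 2×11 + 4×5 + 5×2 = 52
  #3 (cap 12, load 12): Z-α, Z-β — cost 3×2 + 9×7 = 69
  Shipping 121, fixed 146 → total 267.
  Any other capacity-feasible assignment to {#2, #3} ships for at least 121.
Compare {#1, #3}: its best feasible assignment gives total 295.
Compare {#1, #2, #3}: its best feasible assignment gives total 373.
Every other set of open sites that can feasibly serve all demand totals ≥ 295 even under its best assignment. Minimum: 267.

267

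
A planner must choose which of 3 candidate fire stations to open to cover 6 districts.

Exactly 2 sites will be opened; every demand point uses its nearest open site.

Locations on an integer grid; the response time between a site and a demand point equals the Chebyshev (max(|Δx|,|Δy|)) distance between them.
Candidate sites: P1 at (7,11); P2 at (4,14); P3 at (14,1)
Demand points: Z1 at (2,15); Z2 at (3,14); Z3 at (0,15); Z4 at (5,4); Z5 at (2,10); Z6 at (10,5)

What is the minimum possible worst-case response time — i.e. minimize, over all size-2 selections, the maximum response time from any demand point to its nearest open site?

Open {P1, P2}.
  Farthest demand point is Z4 at response time 7 (to P1); all others are ≤ 7.
With {P1, P3} the worst case is 7.
With {P2, P3} the worst case is 9.
No size-2 selection achieves below 7.

7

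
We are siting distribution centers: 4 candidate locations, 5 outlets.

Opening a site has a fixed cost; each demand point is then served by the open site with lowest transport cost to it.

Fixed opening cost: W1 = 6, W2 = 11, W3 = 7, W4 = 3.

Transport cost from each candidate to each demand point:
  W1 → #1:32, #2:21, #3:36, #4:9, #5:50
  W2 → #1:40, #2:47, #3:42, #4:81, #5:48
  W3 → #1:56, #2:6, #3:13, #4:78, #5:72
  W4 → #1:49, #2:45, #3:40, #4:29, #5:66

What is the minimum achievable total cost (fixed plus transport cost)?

Open {W1, W3}: assign each demand point to its cheapest open site.
  #1→W1 32, #2→W3 6, #3→W3 13, #4→W1 9, #5→W1 50
  transport cost 110, fixed 13 → total 123.
Compare {W1, W3, W4}: transport cost 110 + fixed 16 = 126.
Compare {W1, W2, W3}: transport cost 108 + fixed 24 = 132.
Compare {W1, W2, W3, W4}: transport cost 108 + fixed 27 = 135.
All other subsets cost ≥ 126. Minimum total cost: 123.

123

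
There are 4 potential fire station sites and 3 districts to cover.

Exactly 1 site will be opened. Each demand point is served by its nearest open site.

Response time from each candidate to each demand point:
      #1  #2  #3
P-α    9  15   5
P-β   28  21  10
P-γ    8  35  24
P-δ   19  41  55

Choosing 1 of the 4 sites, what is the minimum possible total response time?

29

Open {P-α}.
  #1→P-α 9, #2→P-α 15, #3→P-α 5  ⇒ total 29.
Compare {P-β}: total 59.
Compare {P-γ}: total 67.
No size-1 selection does better; minimum is 29.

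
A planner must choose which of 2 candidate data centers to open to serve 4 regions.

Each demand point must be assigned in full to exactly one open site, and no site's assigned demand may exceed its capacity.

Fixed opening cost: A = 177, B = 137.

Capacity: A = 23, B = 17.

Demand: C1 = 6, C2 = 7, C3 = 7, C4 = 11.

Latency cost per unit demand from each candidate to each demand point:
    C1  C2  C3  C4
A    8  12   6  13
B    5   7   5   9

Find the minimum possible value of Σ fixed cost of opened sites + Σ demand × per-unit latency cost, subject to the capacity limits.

569

Open {A, B}; cheapest assignment that respects the capacities:
  A (cap 23, load 14): C2, C3 — cost 7×12 + 7×6 = 126
  B (cap 17, load 17): C1, C4 — cost 6×5 + 11×9 = 129
  Shipping 255, fixed 314 → total 569.
  Any other capacity-feasible assignment to {A, B} ships for at least 255.
Total demand is 31 and no other set of sites has combined capacity ≥ 31, so {A, B} is the only feasible choice of open sites. Minimum: 569.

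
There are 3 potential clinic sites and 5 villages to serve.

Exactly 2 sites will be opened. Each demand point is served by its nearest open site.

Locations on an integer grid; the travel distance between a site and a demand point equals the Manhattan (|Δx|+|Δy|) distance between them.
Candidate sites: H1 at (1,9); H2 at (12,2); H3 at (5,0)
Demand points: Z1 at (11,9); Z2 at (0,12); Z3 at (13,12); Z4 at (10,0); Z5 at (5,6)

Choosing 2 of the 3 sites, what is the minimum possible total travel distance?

34

Open {H1, H2}.
  Z1→H2 8, Z2→H1 4, Z3→H2 11, Z4→H2 4, Z5→H1 7  ⇒ total 34.
Compare {H1, H3}: total 40.
Compare {H2, H3}: total 46.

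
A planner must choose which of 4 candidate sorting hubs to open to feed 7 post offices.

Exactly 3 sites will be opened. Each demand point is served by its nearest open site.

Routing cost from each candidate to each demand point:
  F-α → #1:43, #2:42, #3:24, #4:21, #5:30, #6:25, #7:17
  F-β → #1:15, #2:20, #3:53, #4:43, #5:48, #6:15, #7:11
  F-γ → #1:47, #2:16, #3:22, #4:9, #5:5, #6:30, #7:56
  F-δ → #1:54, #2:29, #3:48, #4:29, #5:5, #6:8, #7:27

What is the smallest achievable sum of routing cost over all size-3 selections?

Open {F-β, F-γ, F-δ}.
  #1→F-β 15, #2→F-γ 16, #3→F-γ 22, #4→F-γ 9, #5→F-γ 5, #6→F-δ 8, #7→F-β 11  ⇒ total 86.
Compare {F-α, F-β, F-γ}: total 93.
Compare {F-α, F-β, F-δ}: total 104.
No size-3 selection does better; minimum is 86.

86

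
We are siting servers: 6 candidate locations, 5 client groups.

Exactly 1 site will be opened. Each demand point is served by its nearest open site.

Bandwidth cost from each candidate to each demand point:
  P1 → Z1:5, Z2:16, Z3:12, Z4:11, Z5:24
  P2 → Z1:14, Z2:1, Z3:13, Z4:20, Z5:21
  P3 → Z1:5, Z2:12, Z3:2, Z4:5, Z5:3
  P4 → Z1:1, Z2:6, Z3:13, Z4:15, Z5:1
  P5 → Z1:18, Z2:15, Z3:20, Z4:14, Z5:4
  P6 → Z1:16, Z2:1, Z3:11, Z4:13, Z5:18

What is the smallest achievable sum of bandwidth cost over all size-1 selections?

27

Open {P3}.
  Z1→P3 5, Z2→P3 12, Z3→P3 2, Z4→P3 5, Z5→P3 3  ⇒ total 27.
Compare {P4}: total 36.
Compare {P6}: total 59.
No size-1 selection does better; minimum is 27.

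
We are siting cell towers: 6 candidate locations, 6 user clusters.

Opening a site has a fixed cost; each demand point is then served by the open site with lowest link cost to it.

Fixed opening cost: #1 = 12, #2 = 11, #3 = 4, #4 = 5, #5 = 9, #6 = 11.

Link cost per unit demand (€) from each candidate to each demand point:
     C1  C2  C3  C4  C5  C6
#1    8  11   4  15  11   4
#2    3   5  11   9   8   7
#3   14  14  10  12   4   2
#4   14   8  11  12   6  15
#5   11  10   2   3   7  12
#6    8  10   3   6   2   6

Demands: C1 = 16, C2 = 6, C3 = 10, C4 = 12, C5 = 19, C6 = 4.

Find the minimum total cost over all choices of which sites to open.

Open {#2, #3, #5, #6}: assign each demand point to its cheapest open site.
  C1→#2 16×3=48, C2→#2 6×5=30, C3→#5 10×2=20, C4→#5 12×3=36, C5→#6 19×2=38, C6→#3 4×2=8
  link cost 180, fixed 35 → total 215.
Compare {#2, #3, #4, #5, #6}: link cost 180 + fixed 40 = 220.
Compare {#2, #5, #6}: link cost 196 + fixed 31 = 227.
Compare {#1, #2, #3, #5, #6}: link cost 180 + fixed 47 = 227.
All other subsets cost ≥ 220. Minimum total cost: 215.

215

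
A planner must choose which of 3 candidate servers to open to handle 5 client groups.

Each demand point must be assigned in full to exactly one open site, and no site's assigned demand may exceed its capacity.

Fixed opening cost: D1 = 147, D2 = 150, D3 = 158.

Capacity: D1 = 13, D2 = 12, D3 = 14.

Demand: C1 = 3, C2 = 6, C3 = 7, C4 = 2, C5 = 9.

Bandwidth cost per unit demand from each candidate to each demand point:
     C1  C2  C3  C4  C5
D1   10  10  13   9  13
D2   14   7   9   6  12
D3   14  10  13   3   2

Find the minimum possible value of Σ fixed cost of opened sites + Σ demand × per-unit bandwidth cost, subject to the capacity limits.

522

Open {D1, D3}; cheapest assignment that respects the capacities:
  D1 (cap 13, load 13): C2, C3 — cost 6×10 + 7×13 = 151
  D3 (cap 14, load 14): C1, C4, C5 — cost 3×14 + 2×3 + 9×2 = 66
  Shipping 217, fixed 305 → total 522.
  Any other capacity-feasible assignment to {D1, D3} ships for at least 217.
Compare {D1, D2, D3}: its best feasible assignment gives total 632.
Every other set of open sites that can feasibly serve all demand totals ≥ 632 even under its best assignment. Minimum: 522.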